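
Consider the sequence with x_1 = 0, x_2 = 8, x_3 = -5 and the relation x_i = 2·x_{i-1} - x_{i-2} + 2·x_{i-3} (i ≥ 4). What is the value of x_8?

-138

Compute successive terms:
x_4 = -18; x_5 = -15; x_6 = -22; x_7 = -65; x_8 = -138.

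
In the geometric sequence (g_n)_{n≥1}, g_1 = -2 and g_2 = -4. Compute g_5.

Common ratio r = 2.
g_n = (-2)·2^(n-1).
g_5 = (-2)·2^4 = -32.

-32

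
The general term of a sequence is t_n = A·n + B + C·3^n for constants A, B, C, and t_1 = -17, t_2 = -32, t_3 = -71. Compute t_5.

-509

The three given values yield: A + B + 3C = -17; 2A + B + 9C = -32; 3A + B + 27C = -71.
Subtracting the first from the second: A + 6C = -15.
Subtracting the second from the third: A + 18C = -39.
Solving: C = -2, A = -3, then B = -8.
Therefore t_5 = -15 + (-8) + (-2)·243 = -509.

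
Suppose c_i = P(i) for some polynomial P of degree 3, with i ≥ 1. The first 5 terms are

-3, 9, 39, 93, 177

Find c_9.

1st diffs: 12, 30, 54, 84.
2nd diffs: 18, 24, 30.
3rd diffs: 6, 6 (constant).
Newton forward-difference form: c_i = -3 + 12·C(i-1,1) + 18·C(i-1,2) + 6·C(i-1,3).
At i = 9: i-1 = 8, so c_9 = -3 + 96 + 504 + 336 = 933.

933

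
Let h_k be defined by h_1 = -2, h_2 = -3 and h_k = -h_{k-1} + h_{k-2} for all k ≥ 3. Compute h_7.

14

Compute successive terms:
h_3 = 1;  h_4 = -4;  h_5 = 5;  h_6 = -9;  h_7 = 14.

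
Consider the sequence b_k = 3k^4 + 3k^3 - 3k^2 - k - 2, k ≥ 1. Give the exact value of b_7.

8076

b_7 = 3·7^4 + 3·7^3 - 3·7^2 - 1·7 - 2 = 8076.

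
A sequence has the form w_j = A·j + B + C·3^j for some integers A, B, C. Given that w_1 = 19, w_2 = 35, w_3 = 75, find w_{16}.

86093515

Write the equations: A + B + 3C = 19; 2A + B + 9C = 35; 3A + B + 27C = 75.
Subtracting the first from the second: A + 6C = 16.
Subtracting the second from the third: A + 18C = 40.
Solving: C = 2, A = 4, then B = 9.
Hence w_{16} = 4·16 + 9 + 2·43046721 = 86093515.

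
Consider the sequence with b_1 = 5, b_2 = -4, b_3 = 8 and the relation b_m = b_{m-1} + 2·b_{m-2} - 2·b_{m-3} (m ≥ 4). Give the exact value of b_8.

-46

Applying the relation repeatedly:
b_4 = -10; b_5 = 14; b_6 = -22; b_7 = 26; b_8 = -46.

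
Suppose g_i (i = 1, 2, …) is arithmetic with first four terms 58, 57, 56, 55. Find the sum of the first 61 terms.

1708

Common difference d = -1.
g_i = 58 + (i - 1)·(-1).
g_{61} = -2; S = 61·(58 + (-2))/2 = 1708.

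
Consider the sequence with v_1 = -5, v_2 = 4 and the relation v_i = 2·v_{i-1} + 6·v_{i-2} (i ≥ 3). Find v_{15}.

-58571392

Step forward from the initial values:
v_3 = -22; v_4 = -20; v_5 = -172; …; v_{12} = -1207616; v_{13} = -4408000; v_{14} = -16061696; v_{15} = -58571392.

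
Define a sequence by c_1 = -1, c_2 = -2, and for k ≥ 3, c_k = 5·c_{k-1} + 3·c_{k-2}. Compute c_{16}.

c_3 = -13; c_4 = -71; c_5 = -394; …; c_{13} = -350255809; c_{14} = -1940900978; c_{15} = -10755272317; c_{16} = -59599064519.

-59599064519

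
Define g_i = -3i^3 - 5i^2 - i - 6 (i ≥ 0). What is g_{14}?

-9232

g_{14} = -3·14^3 - 5·14^2 - 1·14 - 6 = -9232.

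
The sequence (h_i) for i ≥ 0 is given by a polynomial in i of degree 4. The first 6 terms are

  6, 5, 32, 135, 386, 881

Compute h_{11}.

17375

1st diffs: -1, 27, 103, 251, 495.
2nd diffs: 28, 76, 148, 244.
3rd diffs: 48, 72, 96.
4th diffs: 24, 24 (constant).
Newton forward-difference form: h_i = 6 + (-1)·C(i,1) + 28·C(i,2) + 48·C(i,3) + 24·C(i,4).
At i = 11: i = 11, so h_{11} = 6 - 11 + 1540 + 7920 + 7920 = 17375.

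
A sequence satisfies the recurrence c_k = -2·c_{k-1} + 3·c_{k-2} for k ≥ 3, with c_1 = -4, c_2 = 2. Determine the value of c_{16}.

21523358

Iterate the recurrence:
c_3 = -16;  c_4 = 38;  c_5 = -124;  …;  c_{13} = -797164;  c_{14} = 2391482;  c_{15} = -7174456;  c_{16} = 21523358.
(Characteristic roots are 1 and -3.)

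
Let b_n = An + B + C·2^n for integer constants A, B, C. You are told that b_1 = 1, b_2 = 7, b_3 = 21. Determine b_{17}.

524249

The three given values yield: A + B + 2C = 1; 2A + B + 4C = 7; 3A + B + 8C = 21.
Subtracting the first from the second: A + 2C = 6.
Subtracting the second from the third: A + 4C = 14.
Solving: C = 4, A = -2, then B = -5.
Hence b_{17} = -2·17 + (-5) + 4·131072 = 524249.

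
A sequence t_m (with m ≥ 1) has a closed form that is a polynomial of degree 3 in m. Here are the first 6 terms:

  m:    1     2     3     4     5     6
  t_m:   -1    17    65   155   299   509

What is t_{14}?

1st diffs: 18, 48, 90, 144, 210.
2nd diffs: 30, 42, 54, 66.
3rd diffs: 12, 12, 12 (constant).
Newton forward-difference form: t_m = -1 + 18·C(m-1,1) + 30·C(m-1,2) + 12·C(m-1,3).
At m = 14: m-1 = 13, so t_{14} = -1 + 234 + 2340 + 3432 = 6005.

6005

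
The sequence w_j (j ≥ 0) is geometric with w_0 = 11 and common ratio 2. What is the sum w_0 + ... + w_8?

5621

w_j = 11·2^(j-0).
S = 11·(2^9 - 1)/(2 - 1) = 11·(512 - 1)/(1) = 5621.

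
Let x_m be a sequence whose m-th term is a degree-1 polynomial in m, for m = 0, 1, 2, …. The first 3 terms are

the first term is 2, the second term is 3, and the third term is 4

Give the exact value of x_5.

7

1st diffs: 1, 1 (constant).
So x_m = m + 2.
Evaluating at m = 5 gives x_5 = 7.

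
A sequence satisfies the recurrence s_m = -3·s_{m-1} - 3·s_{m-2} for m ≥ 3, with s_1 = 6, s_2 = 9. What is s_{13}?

4374

Step forward from the initial values:
s_3 = -45; s_4 = 108; s_5 = -189; …; s_{10} = -2916; s_{11} = 5103; s_{12} = -6561; s_{13} = 4374.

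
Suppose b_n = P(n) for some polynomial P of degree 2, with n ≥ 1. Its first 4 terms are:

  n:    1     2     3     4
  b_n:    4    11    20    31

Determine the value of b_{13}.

220

1st diffs: 7, 9, 11.
2nd diffs: 2, 2 (constant).
Newton forward-difference form: b_n = 4 + 7·C(n-1,1) + 2·C(n-1,2).
At n = 13: n-1 = 12, so b_{13} = 4 + 84 + 132 = 220.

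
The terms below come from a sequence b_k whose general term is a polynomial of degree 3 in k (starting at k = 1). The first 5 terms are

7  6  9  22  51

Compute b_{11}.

1st diffs: -1, 3, 13, 29.
2nd diffs: 4, 10, 16.
3rd diffs: 6, 6 (constant).
Newton forward-difference form: b_k = 7 + (-1)·C(k-1,1) + 4·C(k-1,2) + 6·C(k-1,3).
At k = 11: k-1 = 10, so b_{11} = 7 - 10 + 180 + 720 = 897.

897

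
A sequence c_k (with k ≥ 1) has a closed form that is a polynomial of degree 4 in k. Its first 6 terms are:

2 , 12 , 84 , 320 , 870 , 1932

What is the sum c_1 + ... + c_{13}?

153244

1st diffs: 10, 72, 236, 550, 1062.
2nd diffs: 62, 164, 314, 512.
3rd diffs: 102, 150, 198.
4th diffs: 48, 48 (constant).
Newton forward-difference form: c_k = 2 + 10·C(k-1,1) + 62·C(k-1,2) + 102·C(k-1,3) + 48·C(k-1,4).
Continuing: …, 3752, 6624, 10890, 16940, …, c_{13} = 50414.
Summing k = 1..13 (13 terms) gives 153244.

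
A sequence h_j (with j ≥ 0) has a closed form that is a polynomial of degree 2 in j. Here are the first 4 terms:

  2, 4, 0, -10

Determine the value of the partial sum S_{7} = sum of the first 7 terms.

-154

1st diffs: 2, -4, -10.
2nd diffs: -6, -6 (constant).
Newton forward-difference form: h_j = 2 + 2·C(j,1) + (-6)·C(j,2).
Continuing: -26, -48, -76.
Summing j = 0..6 (7 terms) gives -154.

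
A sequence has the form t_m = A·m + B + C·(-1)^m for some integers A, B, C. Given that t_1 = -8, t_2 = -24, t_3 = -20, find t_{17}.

The three given values yield: A + B - C = -8; 2A + B + C = -24; 3A + B - C = -20.
Subtracting the first from the second: A + 2C = -16.
Subtracting the second from the third: A - 2C = 4.
Solving: C = -5, A = -6, then B = -7.
Therefore t_{17} = -102 + (-7) + (-5)·(-1) = -104.

-104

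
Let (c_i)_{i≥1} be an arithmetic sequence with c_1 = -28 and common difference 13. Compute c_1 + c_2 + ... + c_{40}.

9020

c_i = -28 + (i - 1)·13.
c_{40} = 479; S = 40·(-28 + 479)/2 = 9020.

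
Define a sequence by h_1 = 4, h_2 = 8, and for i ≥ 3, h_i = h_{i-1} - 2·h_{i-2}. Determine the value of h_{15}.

-720

h_3 = 0;  h_4 = -16;  h_5 = -16;  …;  h_{12} = 272;  h_{13} = 176;  h_{14} = -368;  h_{15} = -720.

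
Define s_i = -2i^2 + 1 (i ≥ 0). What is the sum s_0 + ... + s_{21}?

Over i = 0..21: Σi = 231, Σi² = 3311.
Total = (-2)·3311 + (1)·22 = -6600.

-6600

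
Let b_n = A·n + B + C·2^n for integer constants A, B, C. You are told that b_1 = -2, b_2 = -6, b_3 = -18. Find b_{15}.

-131010

Plug in n = 1, 2, 3: A + B + 2C = -2; 2A + B + 4C = -6; 3A + B + 8C = -18.
Subtracting the first from the second: A + 2C = -4.
Subtracting the second from the third: A + 4C = -12.
Solving: C = -4, A = 4, then B = 2.
Hence b_{15} = 4·15 + 2 + (-4)·32768 = -131010.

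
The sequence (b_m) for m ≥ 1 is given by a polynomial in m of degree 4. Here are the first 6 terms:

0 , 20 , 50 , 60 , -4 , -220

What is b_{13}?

-17580

1st diffs: 20, 30, 10, -64, -216.
2nd diffs: 10, -20, -74, -152.
3rd diffs: -30, -54, -78.
4th diffs: -24, -24 (constant).
So b_m = -m^4 + 5m^3 - 4.
Evaluating at m = 13 gives b_{13} = -17580.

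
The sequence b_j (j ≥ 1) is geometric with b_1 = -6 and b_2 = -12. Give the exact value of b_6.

Common ratio r = 2.
b_j = (-6)·2^(j-1).
b_6 = (-6)·2^5 = -192.

-192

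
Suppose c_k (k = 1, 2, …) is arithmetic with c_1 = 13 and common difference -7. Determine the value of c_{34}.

-218

c_k = 13 + (k - 1)·(-7).
c_{34} = 13 + 33·(-7) = -218.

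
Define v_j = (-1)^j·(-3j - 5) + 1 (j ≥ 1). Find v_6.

(-1)^6 = 1; -3j - 5 at j=6 is -23; so v_6 = -22.

-22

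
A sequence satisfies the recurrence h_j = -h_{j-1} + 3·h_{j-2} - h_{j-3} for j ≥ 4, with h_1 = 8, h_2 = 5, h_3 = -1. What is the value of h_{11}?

Applying the relation repeatedly:
h_4 = 8, h_5 = -16, h_6 = 41, h_7 = -97, h_8 = 236, h_9 = -568, h_{10} = 1373, h_{11} = -3313.

-3313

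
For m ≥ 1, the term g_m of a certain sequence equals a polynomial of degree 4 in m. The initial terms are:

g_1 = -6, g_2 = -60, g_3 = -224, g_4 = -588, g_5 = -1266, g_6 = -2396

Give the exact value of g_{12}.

1st diffs: -54, -164, -364, -678, -1130.
2nd diffs: -110, -200, -314, -452.
3rd diffs: -90, -114, -138.
4th diffs: -24, -24 (constant).
Newton forward-difference form: g_m = -6 + (-54)·C(m-1,1) + (-110)·C(m-1,2) + (-90)·C(m-1,3) + (-24)·C(m-1,4).
At m = 12: m-1 = 11, so g_{12} = -6 - 594 - 6050 - 14850 - 7920 = -29420.

-29420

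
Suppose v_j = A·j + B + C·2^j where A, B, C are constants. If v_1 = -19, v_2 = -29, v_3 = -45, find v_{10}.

The three given values yield: A + B + 2C = -19; 2A + B + 4C = -29; 3A + B + 8C = -45.
Subtracting the first from the second: A + 2C = -10.
Subtracting the second from the third: A + 4C = -16.
Solving: C = -3, A = -4, then B = -9.
Therefore v_{10} = -40 + (-9) + (-3)·1024 = -3121.

-3121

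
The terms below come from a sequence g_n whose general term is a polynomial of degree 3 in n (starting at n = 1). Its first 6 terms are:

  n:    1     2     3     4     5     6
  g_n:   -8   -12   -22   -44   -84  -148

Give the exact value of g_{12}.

-1372

1st diffs: -4, -10, -22, -40, -64.
2nd diffs: -6, -12, -18, -24.
3rd diffs: -6, -6, -6 (constant).
So g_n = -n^3 + 3n^2 - 6n - 4.
Evaluating at n = 12 gives g_{12} = -1372.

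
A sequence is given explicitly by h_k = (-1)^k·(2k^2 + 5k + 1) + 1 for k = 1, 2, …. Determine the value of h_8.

(-1)^8 = 1; 2k^2 + 5k + 1 at k=8 is 169; so h_8 = 170.

170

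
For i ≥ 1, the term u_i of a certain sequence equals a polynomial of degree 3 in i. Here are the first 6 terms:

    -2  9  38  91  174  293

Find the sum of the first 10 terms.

3895

1st diffs: 11, 29, 53, 83, 119.
2nd diffs: 18, 24, 30, 36.
3rd diffs: 6, 6, 6 (constant).
Newton forward-difference form: u_i = -2 + 11·C(i-1,1) + 18·C(i-1,2) + 6·C(i-1,3).
Continuing: 454, 663, 926, 1249.
Summing i = 1..10 (10 terms) gives 3895.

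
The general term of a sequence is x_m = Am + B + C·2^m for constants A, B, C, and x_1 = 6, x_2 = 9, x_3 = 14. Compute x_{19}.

524310

The three given values yield: A + B + 2C = 6; 2A + B + 4C = 9; 3A + B + 8C = 14.
Subtracting the first from the second: A + 2C = 3.
Subtracting the second from the third: A + 4C = 5.
Solving: C = 1, A = 1, then B = 3.
Therefore x_{19} = 19 + 3 + 1·524288 = 524310.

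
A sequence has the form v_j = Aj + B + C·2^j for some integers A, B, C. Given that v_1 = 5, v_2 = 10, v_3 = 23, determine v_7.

491

Write the equations: A + B + 2C = 5; 2A + B + 4C = 10; 3A + B + 8C = 23.
Subtracting the first from the second: A + 2C = 5.
Subtracting the second from the third: A + 4C = 13.
Solving: C = 4, A = -3, then B = 0.
Hence v_7 = -3·7 + 0 + 4·128 = 491.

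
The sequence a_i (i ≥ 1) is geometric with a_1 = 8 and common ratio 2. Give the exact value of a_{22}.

a_i = 8·2^(i-1).
a_{22} = 8·2^21 = 16777216.

16777216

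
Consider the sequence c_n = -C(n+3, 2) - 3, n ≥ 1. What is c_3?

-18

C(6, 2) = 15, so c_3 = -18.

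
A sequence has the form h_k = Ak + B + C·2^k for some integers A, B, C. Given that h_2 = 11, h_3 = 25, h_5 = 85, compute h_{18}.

524387

Plug in k = 2, 3, 5: 2A + B + 4C = 11; 3A + B + 8C = 25; 5A + B + 32C = 85.
Subtracting the first from the second: A + 4C = 14.
Subtracting the second from the third: 2A + 24C = 60.
Solving: C = 2, A = 6, then B = -9.
Therefore h_{18} = 108 + (-9) + 2·262144 = 524387.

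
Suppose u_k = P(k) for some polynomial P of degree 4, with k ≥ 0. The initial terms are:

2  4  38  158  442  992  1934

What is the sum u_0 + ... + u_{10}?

34320

1st diffs: 2, 34, 120, 284, 550, 942.
2nd diffs: 32, 86, 164, 266, 392.
3rd diffs: 54, 78, 102, 126.
4th diffs: 24, 24, 24 (constant).
Newton forward-difference form: u_k = 2 + 2·C(k,1) + 32·C(k,2) + 54·C(k,3) + 24·C(k,4).
Continuing: 3418, 5618, 8732, 12982.
Summing k = 0..10 (11 terms) gives 34320.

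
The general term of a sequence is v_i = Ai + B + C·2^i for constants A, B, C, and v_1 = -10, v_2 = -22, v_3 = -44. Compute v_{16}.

-327710

At i = 1, 2, 3: A + B + 2C = -10; 2A + B + 4C = -22; 3A + B + 8C = -44.
Subtracting the first from the second: A + 2C = -12.
Subtracting the second from the third: A + 4C = -22.
Solving: C = -5, A = -2, then B = 2.
Hence v_{16} = -2·16 + 2 + (-5)·65536 = -327710.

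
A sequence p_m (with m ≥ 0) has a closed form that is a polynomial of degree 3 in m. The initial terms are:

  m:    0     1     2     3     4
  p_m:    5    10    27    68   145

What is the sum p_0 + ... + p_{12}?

1st diffs: 5, 17, 41, 77.
2nd diffs: 12, 24, 36.
3rd diffs: 12, 12 (constant).
Newton forward-difference form: p_m = 5 + 5·C(m,1) + 12·C(m,2) + 12·C(m,3).
Continuing: …, 270, 455, 712, 1053, …, p_{12} = 3497.
Summing m = 0..12 (13 terms) gives 12467.

12467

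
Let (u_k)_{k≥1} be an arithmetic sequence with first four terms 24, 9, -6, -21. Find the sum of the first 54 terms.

Common difference d = -15.
u_k = 24 + (k - 1)·(-15).
u_{54} = -771; S = 54·(24 + (-771))/2 = -20169.

-20169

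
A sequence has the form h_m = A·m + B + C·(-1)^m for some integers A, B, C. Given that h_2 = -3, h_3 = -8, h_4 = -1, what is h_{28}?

23

The three given values yield: 2A + B + C = -3; 3A + B - C = -8; 4A + B + C = -1.
Subtracting the first from the second: A - 2C = -5.
Subtracting the second from the third: A + 2C = 7.
Solving: C = 3, A = 1, then B = -8.
So h_m = 1·m + (-8) + 3·(-1)^m; at m=28 this is 23.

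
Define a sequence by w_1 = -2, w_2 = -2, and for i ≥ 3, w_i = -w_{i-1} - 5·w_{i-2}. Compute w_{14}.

61598

w_3 = 12, w_4 = -2, w_5 = -58, …, w_{11} = -618, w_{12} = -16172, w_{13} = 19262, w_{14} = 61598.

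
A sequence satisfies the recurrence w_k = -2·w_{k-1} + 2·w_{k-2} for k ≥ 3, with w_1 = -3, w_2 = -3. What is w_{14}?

w_3 = 0, w_4 = -6, w_5 = 12, …, w_{11} = 5376, w_{12} = -14688, w_{13} = 40128, w_{14} = -109632.

-109632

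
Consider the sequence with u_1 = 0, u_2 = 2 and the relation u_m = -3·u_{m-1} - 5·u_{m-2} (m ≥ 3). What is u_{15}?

u_3 = -6, u_4 = 8, u_5 = 6, …, u_{12} = 1958, u_{13} = 10656, u_{14} = -41758, u_{15} = 71994.

71994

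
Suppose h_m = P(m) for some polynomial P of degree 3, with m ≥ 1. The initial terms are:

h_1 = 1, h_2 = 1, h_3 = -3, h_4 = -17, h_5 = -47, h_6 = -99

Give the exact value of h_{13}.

-1583

1st diffs: 0, -4, -14, -30, -52.
2nd diffs: -4, -10, -16, -22.
3rd diffs: -6, -6, -6 (constant).
Newton forward-difference form: h_m = 1 + (-4)·C(m-1,2) + (-6)·C(m-1,3).
At m = 13: m-1 = 12, so h_{13} = 1 - 264 - 1320 = -1583.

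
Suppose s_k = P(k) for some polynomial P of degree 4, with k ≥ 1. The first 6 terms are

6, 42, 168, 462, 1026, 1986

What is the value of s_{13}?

35418

1st diffs: 36, 126, 294, 564, 960.
2nd diffs: 90, 168, 270, 396.
3rd diffs: 78, 102, 126.
4th diffs: 24, 24 (constant).
So s_k = k^4 + 3k^3 + 2k^2 - 6k + 6.
Evaluating at k = 13 gives s_{13} = 35418.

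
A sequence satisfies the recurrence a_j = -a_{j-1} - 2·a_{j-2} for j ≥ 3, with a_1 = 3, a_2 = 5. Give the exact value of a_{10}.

Compute successive terms:
a_3 = -11; a_4 = 1; a_5 = 21; a_6 = -23; a_7 = -19; a_8 = 65; a_9 = -27; a_{10} = -103.

-103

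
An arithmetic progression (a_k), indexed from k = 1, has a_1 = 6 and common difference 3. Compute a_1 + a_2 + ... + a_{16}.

a_k = 6 + (k - 1)·3.
a_{16} = 51; S = 16·(6 + 51)/2 = 456.

456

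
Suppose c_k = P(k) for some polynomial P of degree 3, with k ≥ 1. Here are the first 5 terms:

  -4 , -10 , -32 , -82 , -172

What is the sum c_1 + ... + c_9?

-3108

1st diffs: -6, -22, -50, -90.
2nd diffs: -16, -28, -40.
3rd diffs: -12, -12 (constant).
Newton forward-difference form: c_k = -4 + (-6)·C(k-1,1) + (-16)·C(k-1,2) + (-12)·C(k-1,3).
Continuing: -314, -520, -802, -1172.
Summing k = 1..9 (9 terms) gives -3108.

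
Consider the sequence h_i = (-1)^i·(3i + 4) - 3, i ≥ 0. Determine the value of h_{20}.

61

(-1)^20 = 1; 3i + 4 at i=20 is 64; so h_{20} = 61.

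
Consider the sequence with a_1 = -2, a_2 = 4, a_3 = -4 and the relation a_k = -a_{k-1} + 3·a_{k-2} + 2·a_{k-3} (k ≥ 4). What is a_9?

-284

Iterate the recurrence:
a_4 = 12, a_5 = -16, a_6 = 44, a_7 = -68, a_8 = 168, a_9 = -284.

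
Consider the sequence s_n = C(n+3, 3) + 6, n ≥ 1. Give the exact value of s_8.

171

C(11, 3) = 165, so s_8 = 171.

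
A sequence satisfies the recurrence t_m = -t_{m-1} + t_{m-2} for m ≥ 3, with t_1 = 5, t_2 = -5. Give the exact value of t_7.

Applying the relation repeatedly:
t_3 = 10;  t_4 = -15;  t_5 = 25;  t_6 = -40;  t_7 = 65.

65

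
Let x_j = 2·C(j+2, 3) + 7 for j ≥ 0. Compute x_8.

247

C(10, 3) = 120, so x_8 = 247.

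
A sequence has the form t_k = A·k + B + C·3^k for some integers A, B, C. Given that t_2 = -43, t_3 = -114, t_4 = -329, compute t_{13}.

The three given values yield: 2A + B + 9C = -43; 3A + B + 27C = -114; 4A + B + 81C = -329.
Subtracting the first from the second: A + 18C = -71.
Subtracting the second from the third: A + 54C = -215.
Solving: C = -4, A = 1, then B = -9.
Hence t_{13} = 1·13 + (-9) + (-4)·1594323 = -6377288.

-6377288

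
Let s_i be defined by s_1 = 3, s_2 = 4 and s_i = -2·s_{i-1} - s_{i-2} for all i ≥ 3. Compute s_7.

Step forward from the initial values:
s_3 = -11;  s_4 = 18;  s_5 = -25;  s_6 = 32;  s_7 = -39.
(Characteristic roots are -1 and -1.)

-39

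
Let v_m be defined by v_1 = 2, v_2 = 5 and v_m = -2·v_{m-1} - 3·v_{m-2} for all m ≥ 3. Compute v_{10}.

701

v_3 = -16;  v_4 = 17;  v_5 = 14;  v_6 = -79;  v_7 = 116;  v_8 = 5;  v_9 = -358;  v_{10} = 701.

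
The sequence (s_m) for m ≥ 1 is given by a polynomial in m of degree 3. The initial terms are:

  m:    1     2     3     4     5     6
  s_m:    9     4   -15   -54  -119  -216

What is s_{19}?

1st diffs: -5, -19, -39, -65, -97.
2nd diffs: -14, -20, -26, -32.
3rd diffs: -6, -6, -6 (constant).
Newton forward-difference form: s_m = 9 + (-5)·C(m-1,1) + (-14)·C(m-1,2) + (-6)·C(m-1,3).
At m = 19: m-1 = 18, so s_{19} = 9 - 90 - 2142 - 4896 = -7119.

-7119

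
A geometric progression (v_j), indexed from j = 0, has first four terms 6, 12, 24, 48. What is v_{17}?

Common ratio r = 2.
v_j = 6·2^(j-0).
v_{17} = 6·2^17 = 786432.

786432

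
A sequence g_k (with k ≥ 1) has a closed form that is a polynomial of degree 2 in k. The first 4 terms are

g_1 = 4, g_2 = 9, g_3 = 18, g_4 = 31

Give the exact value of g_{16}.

1st diffs: 5, 9, 13.
2nd diffs: 4, 4 (constant).
Newton forward-difference form: g_k = 4 + 5·C(k-1,1) + 4·C(k-1,2).
At k = 16: k-1 = 15, so g_{16} = 4 + 75 + 420 = 499.

499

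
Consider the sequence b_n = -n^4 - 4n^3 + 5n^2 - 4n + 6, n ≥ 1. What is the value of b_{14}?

-48462

b_{14} = -1·14^4 - 4·14^3 + 5·14^2 - 4·14 + 6 = -48462.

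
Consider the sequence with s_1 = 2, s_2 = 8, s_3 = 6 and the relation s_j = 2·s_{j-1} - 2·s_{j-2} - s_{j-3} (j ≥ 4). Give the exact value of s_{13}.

Applying the relation repeatedly:
s_4 = -6; s_5 = -32; s_6 = -58; s_7 = -46; s_8 = 56; s_9 = 262; s_{10} = 458; s_{11} = 336; s_{12} = -506; s_{13} = -2142.

-2142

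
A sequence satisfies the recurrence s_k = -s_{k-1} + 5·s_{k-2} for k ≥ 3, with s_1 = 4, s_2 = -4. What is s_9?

Iterate the recurrence:
s_3 = 24; s_4 = -44; s_5 = 164; s_6 = -384; s_7 = 1204; s_8 = -3124; s_9 = 9144.

9144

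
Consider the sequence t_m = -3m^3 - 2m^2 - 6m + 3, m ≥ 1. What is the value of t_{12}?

-5541

t_{12} = -3·12^3 - 2·12^2 - 6·12 + 3 = -5541.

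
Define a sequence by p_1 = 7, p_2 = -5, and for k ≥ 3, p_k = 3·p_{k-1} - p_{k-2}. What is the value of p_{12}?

-135910

Compute successive terms:
p_3 = -22  p_4 = -61  p_5 = -161  p_6 = -422  p_7 = -1105  p_8 = -2893  p_9 = -7574  p_{10} = -19829  p_{11} = -51913  p_{12} = -135910.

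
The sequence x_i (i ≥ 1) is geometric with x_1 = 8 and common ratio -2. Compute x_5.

128

x_i = 8·(-2)^(i-1).
x_5 = 8·(-2)^4 = 128.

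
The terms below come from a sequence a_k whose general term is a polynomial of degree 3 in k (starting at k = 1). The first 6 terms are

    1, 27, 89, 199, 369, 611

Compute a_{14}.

1st diffs: 26, 62, 110, 170, 242.
2nd diffs: 36, 48, 60, 72.
3rd diffs: 12, 12, 12 (constant).
Newton forward-difference form: a_k = 1 + 26·C(k-1,1) + 36·C(k-1,2) + 12·C(k-1,3).
At k = 14: k-1 = 13, so a_{14} = 1 + 338 + 2808 + 3432 = 6579.

6579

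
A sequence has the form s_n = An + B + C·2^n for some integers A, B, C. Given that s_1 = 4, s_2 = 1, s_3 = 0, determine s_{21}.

The three given values yield: A + B + 2C = 4; 2A + B + 4C = 1; 3A + B + 8C = 0.
Subtracting the first from the second: A + 2C = -3.
Subtracting the second from the third: A + 4C = -1.
Solving: C = 1, A = -5, then B = 7.
Hence s_{21} = -5·21 + 7 + 1·2097152 = 2097054.

2097054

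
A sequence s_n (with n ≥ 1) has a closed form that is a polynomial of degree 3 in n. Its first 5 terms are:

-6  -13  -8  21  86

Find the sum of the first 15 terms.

21015

1st diffs: -7, 5, 29, 65.
2nd diffs: 12, 24, 36.
3rd diffs: 12, 12 (constant).
Newton forward-difference form: s_n = -6 + (-7)·C(n-1,1) + 12·C(n-1,2) + 12·C(n-1,3).
Continuing: …, 199, 372, 617, 946, …, s_{15} = 5356.
Summing n = 1..15 (15 terms) gives 21015.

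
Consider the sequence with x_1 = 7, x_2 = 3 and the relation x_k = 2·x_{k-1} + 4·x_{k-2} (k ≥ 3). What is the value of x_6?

x_3 = 34, x_4 = 80, x_5 = 296, x_6 = 912.

912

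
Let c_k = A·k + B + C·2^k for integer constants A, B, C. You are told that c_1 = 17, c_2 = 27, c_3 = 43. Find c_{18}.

Write the equations: A + B + 2C = 17; 2A + B + 4C = 27; 3A + B + 8C = 43.
Subtracting the first from the second: A + 2C = 10.
Subtracting the second from the third: A + 4C = 16.
Solving: C = 3, A = 4, then B = 7.
So c_k = 4·k + 7 + 3·2^k; at k=18 this is 786511.

786511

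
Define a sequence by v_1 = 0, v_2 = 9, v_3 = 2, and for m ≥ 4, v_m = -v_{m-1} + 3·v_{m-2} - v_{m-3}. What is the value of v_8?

541

Step forward from the initial values:
v_4 = 25  v_5 = -28  v_6 = 101  v_7 = -210  v_8 = 541.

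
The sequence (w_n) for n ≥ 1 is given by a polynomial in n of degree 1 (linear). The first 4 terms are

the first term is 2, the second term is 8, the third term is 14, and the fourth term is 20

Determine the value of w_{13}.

1st diffs: 6, 6, 6 (constant).
So w_n = 6n - 4.
Evaluating at n = 13 gives w_{13} = 74.

74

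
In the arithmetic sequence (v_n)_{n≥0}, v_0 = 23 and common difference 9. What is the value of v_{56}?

v_n = 23 + (n - 0)·9.
v_{56} = 23 + 56·9 = 527.

527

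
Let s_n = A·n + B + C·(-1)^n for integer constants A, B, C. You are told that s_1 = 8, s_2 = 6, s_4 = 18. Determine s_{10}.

54

The three given values yield: A + B - C = 8; 2A + B + C = 6; 4A + B + C = 18.
Subtracting the first from the second: A + 2C = -2.
Subtracting the second from the third: 2A = 12.
Solving: C = -4, A = 6, then B = -2.
Therefore s_{10} = 60 + (-2) + (-4)·1 = 54.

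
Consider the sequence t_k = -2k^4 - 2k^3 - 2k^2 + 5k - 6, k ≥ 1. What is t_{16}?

-139702

t_{16} = -2·16^4 - 2·16^3 - 2·16^2 + 5·16 - 6 = -139702.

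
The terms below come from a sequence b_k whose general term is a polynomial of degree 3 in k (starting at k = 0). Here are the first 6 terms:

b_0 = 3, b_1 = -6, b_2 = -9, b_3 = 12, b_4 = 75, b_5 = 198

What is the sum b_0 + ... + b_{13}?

19425

1st diffs: -9, -3, 21, 63, 123.
2nd diffs: 6, 24, 42, 60.
3rd diffs: 18, 18, 18 (constant).
Newton forward-difference form: b_k = 3 + (-9)·C(k,1) + 6·C(k,2) + 18·C(k,3).
Continuing: …, 399, 696, 1107, 1650, …, b_{13} = 5502.
Summing k = 0..13 (14 terms) gives 19425.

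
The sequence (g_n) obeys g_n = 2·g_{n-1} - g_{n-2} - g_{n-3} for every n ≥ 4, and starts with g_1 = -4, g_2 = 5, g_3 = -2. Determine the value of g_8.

g_4 = -5  g_5 = -13  g_6 = -19  g_7 = -20  g_8 = -8.

-8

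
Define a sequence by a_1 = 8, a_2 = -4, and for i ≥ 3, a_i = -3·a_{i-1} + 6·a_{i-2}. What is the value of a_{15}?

Applying the relation repeatedly:
a_3 = 60, a_4 = -204, a_5 = 972, …, a_{12} = -29106540, a_{13} = 127262988, a_{14} = -556428204, a_{15} = 2432862540.

2432862540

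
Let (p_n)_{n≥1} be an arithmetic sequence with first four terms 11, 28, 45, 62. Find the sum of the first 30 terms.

Common difference d = 17.
p_n = 11 + (n - 1)·17.
p_{30} = 504; S = 30·(11 + 504)/2 = 7725.

7725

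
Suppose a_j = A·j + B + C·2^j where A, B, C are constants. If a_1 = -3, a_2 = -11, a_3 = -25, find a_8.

-779

At j = 1, 2, 3: A + B + 2C = -3; 2A + B + 4C = -11; 3A + B + 8C = -25.
Subtracting the first from the second: A + 2C = -8.
Subtracting the second from the third: A + 4C = -14.
Solving: C = -3, A = -2, then B = 5.
So a_j = -2·j + 5 + (-3)·2^j; at j=8 this is -779.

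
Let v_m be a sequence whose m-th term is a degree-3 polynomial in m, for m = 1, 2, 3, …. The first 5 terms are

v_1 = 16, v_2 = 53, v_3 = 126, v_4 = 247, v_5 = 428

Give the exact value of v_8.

1451

1st diffs: 37, 73, 121, 181.
2nd diffs: 36, 48, 60.
3rd diffs: 12, 12 (constant).
Newton forward-difference form: v_m = 16 + 37·C(m-1,1) + 36·C(m-1,2) + 12·C(m-1,3).
At m = 8: m-1 = 7, so v_8 = 16 + 259 + 756 + 420 = 1451.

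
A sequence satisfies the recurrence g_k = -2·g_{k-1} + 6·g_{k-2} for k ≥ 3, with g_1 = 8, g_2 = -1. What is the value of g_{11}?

1111328

Iterate the recurrence:
g_3 = 50, g_4 = -106, g_5 = 512, g_6 = -1660, g_7 = 6392, g_8 = -22744, g_9 = 83840, g_{10} = -304144, g_{11} = 1111328.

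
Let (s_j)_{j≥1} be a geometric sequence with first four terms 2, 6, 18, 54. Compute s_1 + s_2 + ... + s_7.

Common ratio r = 3.
s_j = 2·3^(j-1).
S = 2·(3^7 - 1)/(3 - 1) = 2·(2187 - 1)/(2) = 2186.

2186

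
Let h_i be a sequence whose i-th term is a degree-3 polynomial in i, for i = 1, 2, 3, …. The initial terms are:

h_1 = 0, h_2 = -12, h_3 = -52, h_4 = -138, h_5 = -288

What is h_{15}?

1st diffs: -12, -40, -86, -150.
2nd diffs: -28, -46, -64.
3rd diffs: -18, -18 (constant).
Newton forward-difference form: h_i = (-12)·C(i-1,1) + (-28)·C(i-1,2) + (-18)·C(i-1,3).
At i = 15: i-1 = 14, so h_{15} = -168 - 2548 - 6552 = -9268.

-9268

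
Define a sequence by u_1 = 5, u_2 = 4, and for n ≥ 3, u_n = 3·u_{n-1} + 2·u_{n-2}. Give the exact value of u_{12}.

1931138

Applying the relation repeatedly:
u_3 = 22  u_4 = 74  u_5 = 266  u_6 = 946  u_7 = 3370  u_8 = 12002  u_9 = 42746  u_{10} = 152242  u_{11} = 542218  u_{12} = 1931138.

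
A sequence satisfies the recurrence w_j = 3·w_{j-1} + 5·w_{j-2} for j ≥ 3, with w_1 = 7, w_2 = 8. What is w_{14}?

375429608

Iterate the recurrence:
w_3 = 59, w_4 = 217, w_5 = 946, …, w_{11} = 5094314, w_{12} = 21358207, w_{13} = 89546191, w_{14} = 375429608.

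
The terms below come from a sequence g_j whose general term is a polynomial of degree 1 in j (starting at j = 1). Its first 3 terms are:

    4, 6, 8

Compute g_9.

1st diffs: 2, 2 (constant).
So g_j = 2j + 2.
Evaluating at j = 9 gives g_9 = 20.

20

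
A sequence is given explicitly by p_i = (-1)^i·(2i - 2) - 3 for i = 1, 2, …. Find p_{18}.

31

(-1)^18 = 1; 2i - 2 at i=18 is 34; so p_{18} = 31.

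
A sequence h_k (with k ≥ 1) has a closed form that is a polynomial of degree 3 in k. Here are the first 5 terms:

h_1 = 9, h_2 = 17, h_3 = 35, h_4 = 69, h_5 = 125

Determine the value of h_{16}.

3909

1st diffs: 8, 18, 34, 56.
2nd diffs: 10, 16, 22.
3rd diffs: 6, 6 (constant).
Newton forward-difference form: h_k = 9 + 8·C(k-1,1) + 10·C(k-1,2) + 6·C(k-1,3).
At k = 16: k-1 = 15, so h_{16} = 9 + 120 + 1050 + 2730 = 3909.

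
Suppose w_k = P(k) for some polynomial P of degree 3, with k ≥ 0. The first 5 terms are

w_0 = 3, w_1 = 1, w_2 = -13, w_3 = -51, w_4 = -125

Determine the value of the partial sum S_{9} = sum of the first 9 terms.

1st diffs: -2, -14, -38, -74.
2nd diffs: -12, -24, -36.
3rd diffs: -12, -12 (constant).
So w_k = -2k^3 + 3.
Continuing: -247, -429, -683, -1021.
Summing k = 0..8 (9 terms) gives -2565.

-2565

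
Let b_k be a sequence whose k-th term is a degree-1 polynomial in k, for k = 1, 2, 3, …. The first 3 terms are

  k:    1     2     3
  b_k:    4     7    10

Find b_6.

19

1st diffs: 3, 3 (constant).
So b_k = 3k + 1.
Evaluating at k = 6 gives b_6 = 19.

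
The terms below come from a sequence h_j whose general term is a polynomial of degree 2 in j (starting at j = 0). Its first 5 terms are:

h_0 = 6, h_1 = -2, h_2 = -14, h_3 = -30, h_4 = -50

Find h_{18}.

1st diffs: -8, -12, -16, -20.
2nd diffs: -4, -4, -4 (constant).
Newton forward-difference form: h_j = 6 + (-8)·C(j,1) + (-4)·C(j,2).
At j = 18: j = 18, so h_{18} = 6 - 144 - 612 = -750.

-750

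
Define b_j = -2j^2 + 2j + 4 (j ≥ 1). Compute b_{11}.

b_{11} = -2·11^2 + 2·11 + 4 = -216.

-216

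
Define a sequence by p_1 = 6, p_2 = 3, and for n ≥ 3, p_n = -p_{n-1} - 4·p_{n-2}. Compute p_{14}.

-18105

Step forward from the initial values:
p_3 = -27, p_4 = 15, p_5 = 93, …, p_{11} = 3189, p_{12} = 10287, p_{13} = -23043, p_{14} = -18105.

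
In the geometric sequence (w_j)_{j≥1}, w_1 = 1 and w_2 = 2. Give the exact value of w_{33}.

Common ratio r = 2.
w_j = 1·2^(j-1).
w_{33} = 1·2^32 = 4294967296.

4294967296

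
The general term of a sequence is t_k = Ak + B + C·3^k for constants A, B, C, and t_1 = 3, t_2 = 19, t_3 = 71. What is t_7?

6543

The three given values yield: A + B + 3C = 3; 2A + B + 9C = 19; 3A + B + 27C = 71.
Subtracting the first from the second: A + 6C = 16.
Subtracting the second from the third: A + 18C = 52.
Solving: C = 3, A = -2, then B = -4.
Hence t_7 = -2·7 + (-4) + 3·2187 = 6543.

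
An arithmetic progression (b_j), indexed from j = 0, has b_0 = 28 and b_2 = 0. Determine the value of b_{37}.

-490

Common difference d = (0 - 28) / (2 - 0) = -14.
b_j = 28 + (j - 0)·(-14).
b_{37} = 28 + 37·(-14) = -490.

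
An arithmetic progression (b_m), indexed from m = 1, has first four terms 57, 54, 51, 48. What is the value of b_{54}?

Common difference d = -3.
b_m = 57 + (m - 1)·(-3).
b_{54} = 57 + 53·(-3) = -102.

-102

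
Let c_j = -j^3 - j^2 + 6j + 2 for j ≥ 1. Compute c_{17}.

c_{17} = -1·17^3 - 1·17^2 + 6·17 + 2 = -5098.

-5098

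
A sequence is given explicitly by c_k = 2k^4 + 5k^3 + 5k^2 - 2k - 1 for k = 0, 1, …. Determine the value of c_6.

c_6 = 2·6^4 + 5·6^3 + 5·6^2 - 2·6 - 1 = 3839.

3839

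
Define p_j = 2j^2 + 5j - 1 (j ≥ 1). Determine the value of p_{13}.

402

p_{13} = 2·13^2 + 5·13 - 1 = 402.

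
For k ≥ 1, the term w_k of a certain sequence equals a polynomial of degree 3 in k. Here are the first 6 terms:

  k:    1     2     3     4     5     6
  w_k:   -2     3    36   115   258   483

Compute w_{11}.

1st diffs: 5, 33, 79, 143, 225.
2nd diffs: 28, 46, 64, 82.
3rd diffs: 18, 18, 18 (constant).
So w_k = 3k^3 - 4k^2 - 4k + 3.
Evaluating at k = 11 gives w_{11} = 3468.

3468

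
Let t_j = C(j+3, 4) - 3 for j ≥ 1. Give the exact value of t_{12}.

1362

C(15, 4) = 1365, so t_{12} = 1362.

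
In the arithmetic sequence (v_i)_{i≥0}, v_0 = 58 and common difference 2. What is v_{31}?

v_i = 58 + (i - 0)·2.
v_{31} = 58 + 31·2 = 120.

120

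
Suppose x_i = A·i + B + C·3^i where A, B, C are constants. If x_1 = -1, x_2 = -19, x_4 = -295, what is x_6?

At i = 1, 2, 4: A + B + 3C = -1; 2A + B + 9C = -19; 4A + B + 81C = -295.
Subtracting the first from the second: A + 6C = -18.
Subtracting the second from the third: 2A + 72C = -276.
Solving: C = -4, A = 6, then B = 5.
Hence x_6 = 6·6 + 5 + (-4)·729 = -2875.

-2875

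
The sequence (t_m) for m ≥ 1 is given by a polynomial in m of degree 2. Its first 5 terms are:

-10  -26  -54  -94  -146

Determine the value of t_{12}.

-846

1st diffs: -16, -28, -40, -52.
2nd diffs: -12, -12, -12 (constant).
So t_m = -6m^2 + 2m - 6.
Evaluating at m = 12 gives t_{12} = -846.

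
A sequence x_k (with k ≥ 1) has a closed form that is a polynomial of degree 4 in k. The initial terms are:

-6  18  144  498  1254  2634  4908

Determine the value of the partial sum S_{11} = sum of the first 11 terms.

1st diffs: 24, 126, 354, 756, 1380, 2274.
2nd diffs: 102, 228, 402, 624, 894.
3rd diffs: 126, 174, 222, 270.
4th diffs: 48, 48, 48 (constant).
Newton forward-difference form: x_k = -6 + 24·C(k-1,1) + 102·C(k-1,2) + 126·C(k-1,3) + 48·C(k-1,4).
Continuing: 8394, 13458, 20514, 30024.
Summing k = 1..11 (11 terms) gives 81840.

81840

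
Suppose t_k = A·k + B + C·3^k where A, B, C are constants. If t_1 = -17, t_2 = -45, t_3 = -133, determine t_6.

-3637

The three given values yield: A + B + 3C = -17; 2A + B + 9C = -45; 3A + B + 27C = -133.
Subtracting the first from the second: A + 6C = -28.
Subtracting the second from the third: A + 18C = -88.
Solving: C = -5, A = 2, then B = -4.
Hence t_6 = 2·6 + (-4) + (-5)·729 = -3637.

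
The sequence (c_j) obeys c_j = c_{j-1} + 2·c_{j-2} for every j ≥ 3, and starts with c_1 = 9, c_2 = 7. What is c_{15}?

Applying the relation repeatedly:
c_3 = 25  c_4 = 39  c_5 = 89  …  c_{12} = 10919  c_{13} = 21849  c_{14} = 43687  c_{15} = 87385.
(Characteristic roots are 2 and -1.)

87385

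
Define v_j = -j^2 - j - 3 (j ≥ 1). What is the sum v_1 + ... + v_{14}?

Over j = 1..14: Σj = 105, Σj² = 1015.
Total = (-1)·1015 + (-1)·105 + (-3)·14 = -1162.

-1162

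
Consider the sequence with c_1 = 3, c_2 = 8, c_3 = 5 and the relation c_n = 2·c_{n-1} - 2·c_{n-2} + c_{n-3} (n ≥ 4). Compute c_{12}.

Compute successive terms:
c_4 = -3;  c_5 = -8;  c_6 = -5;  c_7 = 3;  c_8 = 8;  c_9 = 5;  c_{10} = -3;  c_{11} = -8;  c_{12} = -5.

-5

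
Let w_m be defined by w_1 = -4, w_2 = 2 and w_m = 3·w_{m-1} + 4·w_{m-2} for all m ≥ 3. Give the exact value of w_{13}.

-6710890

w_3 = -10; w_4 = -22; w_5 = -106; …; w_{10} = -104854; w_{11} = -419434; w_{12} = -1677718; w_{13} = -6710890.
(Characteristic roots are 4 and -1.)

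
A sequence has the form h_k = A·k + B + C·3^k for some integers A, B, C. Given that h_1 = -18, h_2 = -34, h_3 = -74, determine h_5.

The three given values yield: A + B + 3C = -18; 2A + B + 9C = -34; 3A + B + 27C = -74.
Subtracting the first from the second: A + 6C = -16.
Subtracting the second from the third: A + 18C = -40.
Solving: C = -2, A = -4, then B = -8.
Therefore h_5 = -20 + (-8) + (-2)·243 = -514.

-514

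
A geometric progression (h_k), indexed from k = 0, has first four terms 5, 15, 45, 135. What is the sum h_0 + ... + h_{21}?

Common ratio r = 3.
h_k = 5·3^(k-0).
S = 5·(3^22 - 1)/(3 - 1) = 5·(31381059609 - 1)/(2) = 78452649020.

78452649020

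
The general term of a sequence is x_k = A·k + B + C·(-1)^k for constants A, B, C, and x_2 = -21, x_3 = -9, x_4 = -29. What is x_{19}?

-73

The three given values yield: 2A + B + C = -21; 3A + B - C = -9; 4A + B + C = -29.
Subtracting the first from the second: A - 2C = 12.
Subtracting the second from the third: A + 2C = -20.
Solving: C = -8, A = -4, then B = -5.
So x_k = -4·k + (-5) + (-8)·(-1)^k; at k=19 this is -73.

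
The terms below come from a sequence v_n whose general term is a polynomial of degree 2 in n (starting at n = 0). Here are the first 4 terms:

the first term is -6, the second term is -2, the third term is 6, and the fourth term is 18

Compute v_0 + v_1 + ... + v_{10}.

1st diffs: 4, 8, 12.
2nd diffs: 4, 4 (constant).
Newton forward-difference form: v_n = -6 + 4·C(n,1) + 4·C(n,2).
Continuing: …, 34, 54, 78, 106, …, v_{10} = 214.
Summing n = 0..10 (11 terms) gives 814.

814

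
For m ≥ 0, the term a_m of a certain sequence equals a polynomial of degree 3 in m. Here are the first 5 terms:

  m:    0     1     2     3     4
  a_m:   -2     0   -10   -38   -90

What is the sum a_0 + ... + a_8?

-1710

1st diffs: 2, -10, -28, -52.
2nd diffs: -12, -18, -24.
3rd diffs: -6, -6 (constant).
So a_m = -m^3 - 3m^2 + 6m - 2.
Continuing: -172, -290, -450, -658.
Summing m = 0..8 (9 terms) gives -1710.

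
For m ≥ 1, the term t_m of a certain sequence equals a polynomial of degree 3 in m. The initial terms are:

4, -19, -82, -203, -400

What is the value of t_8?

-1627

1st diffs: -23, -63, -121, -197.
2nd diffs: -40, -58, -76.
3rd diffs: -18, -18 (constant).
So t_m = -3m^3 - 2m^2 + 4m + 5.
Evaluating at m = 8 gives t_8 = -1627.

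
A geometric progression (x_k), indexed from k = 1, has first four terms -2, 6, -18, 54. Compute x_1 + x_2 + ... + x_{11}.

-88574

Common ratio r = -3.
x_k = (-2)·(-3)^(k-1).
S = (-2)·((-3)^11 - 1)/(-3 - 1) = (-2)·(-177147 - 1)/(-4) = -88574.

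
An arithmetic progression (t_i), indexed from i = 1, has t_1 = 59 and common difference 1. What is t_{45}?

t_i = 59 + (i - 1)·1.
t_{45} = 59 + 44·1 = 103.

103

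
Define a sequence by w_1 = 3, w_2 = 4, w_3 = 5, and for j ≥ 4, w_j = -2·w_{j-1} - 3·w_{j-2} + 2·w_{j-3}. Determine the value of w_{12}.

Applying the relation repeatedly:
w_4 = -16; w_5 = 25; w_6 = 8; w_7 = -123; w_8 = 272; w_9 = -159; w_{10} = -744; w_{11} = 2509; w_{12} = -3104.

-3104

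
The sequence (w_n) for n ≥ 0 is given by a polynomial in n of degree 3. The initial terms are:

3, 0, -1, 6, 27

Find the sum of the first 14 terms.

1st diffs: -3, -1, 7, 21.
2nd diffs: 2, 8, 14.
3rd diffs: 6, 6 (constant).
So w_n = n^3 - 2n^2 - 2n + 3.
Continuing: …, 68, 135, 234, 371, …, w_{13} = 1836.
Summing n = 0..13 (14 terms) gives 6503.

6503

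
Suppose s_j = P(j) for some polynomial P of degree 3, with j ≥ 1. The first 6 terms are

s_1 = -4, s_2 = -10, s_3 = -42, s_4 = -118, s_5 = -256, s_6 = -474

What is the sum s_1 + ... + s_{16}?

-48104

1st diffs: -6, -32, -76, -138, -218.
2nd diffs: -26, -44, -62, -80.
3rd diffs: -18, -18, -18 (constant).
So s_j = -3j^3 + 5j^2 - 6.
Continuing: …, -790, -1222, -1788, -2506, …, s_{16} = -11014.
Summing j = 1..16 (16 terms) gives -48104.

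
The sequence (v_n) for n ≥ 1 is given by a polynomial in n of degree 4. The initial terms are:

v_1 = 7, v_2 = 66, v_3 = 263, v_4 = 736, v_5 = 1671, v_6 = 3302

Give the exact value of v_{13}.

1st diffs: 59, 197, 473, 935, 1631.
2nd diffs: 138, 276, 462, 696.
3rd diffs: 138, 186, 234.
4th diffs: 48, 48 (constant).
So v_n = 2n^4 + 3n^3 + n^2 + 5n - 4.
Evaluating at n = 13 gives v_{13} = 63943.

63943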